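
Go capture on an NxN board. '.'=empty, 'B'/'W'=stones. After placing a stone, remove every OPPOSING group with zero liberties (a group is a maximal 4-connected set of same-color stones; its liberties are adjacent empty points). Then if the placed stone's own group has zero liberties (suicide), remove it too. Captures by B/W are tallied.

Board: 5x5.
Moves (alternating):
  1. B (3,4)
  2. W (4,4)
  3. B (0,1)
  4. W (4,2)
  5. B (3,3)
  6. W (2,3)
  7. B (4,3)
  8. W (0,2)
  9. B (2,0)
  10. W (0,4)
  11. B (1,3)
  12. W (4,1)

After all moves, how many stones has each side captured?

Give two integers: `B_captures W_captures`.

Answer: 1 0

Derivation:
Move 1: B@(3,4) -> caps B=0 W=0
Move 2: W@(4,4) -> caps B=0 W=0
Move 3: B@(0,1) -> caps B=0 W=0
Move 4: W@(4,2) -> caps B=0 W=0
Move 5: B@(3,3) -> caps B=0 W=0
Move 6: W@(2,3) -> caps B=0 W=0
Move 7: B@(4,3) -> caps B=1 W=0
Move 8: W@(0,2) -> caps B=1 W=0
Move 9: B@(2,0) -> caps B=1 W=0
Move 10: W@(0,4) -> caps B=1 W=0
Move 11: B@(1,3) -> caps B=1 W=0
Move 12: W@(4,1) -> caps B=1 W=0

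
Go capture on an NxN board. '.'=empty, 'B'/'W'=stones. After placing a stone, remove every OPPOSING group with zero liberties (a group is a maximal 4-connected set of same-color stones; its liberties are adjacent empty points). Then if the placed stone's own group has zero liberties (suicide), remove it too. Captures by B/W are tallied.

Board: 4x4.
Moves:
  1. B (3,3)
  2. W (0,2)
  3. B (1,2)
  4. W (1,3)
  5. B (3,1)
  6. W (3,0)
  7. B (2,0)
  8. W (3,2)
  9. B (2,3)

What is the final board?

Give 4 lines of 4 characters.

Move 1: B@(3,3) -> caps B=0 W=0
Move 2: W@(0,2) -> caps B=0 W=0
Move 3: B@(1,2) -> caps B=0 W=0
Move 4: W@(1,3) -> caps B=0 W=0
Move 5: B@(3,1) -> caps B=0 W=0
Move 6: W@(3,0) -> caps B=0 W=0
Move 7: B@(2,0) -> caps B=1 W=0
Move 8: W@(3,2) -> caps B=1 W=0
Move 9: B@(2,3) -> caps B=1 W=0

Answer: ..W.
..BW
B..B
.BWB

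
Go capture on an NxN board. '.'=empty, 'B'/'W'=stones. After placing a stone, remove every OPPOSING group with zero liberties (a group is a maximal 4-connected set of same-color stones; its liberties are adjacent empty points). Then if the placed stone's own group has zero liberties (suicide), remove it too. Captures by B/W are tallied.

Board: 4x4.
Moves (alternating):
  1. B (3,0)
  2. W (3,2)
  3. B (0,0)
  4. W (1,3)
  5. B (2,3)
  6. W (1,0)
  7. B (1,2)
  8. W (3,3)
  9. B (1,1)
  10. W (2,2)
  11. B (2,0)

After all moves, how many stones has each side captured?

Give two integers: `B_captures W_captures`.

Answer: 1 1

Derivation:
Move 1: B@(3,0) -> caps B=0 W=0
Move 2: W@(3,2) -> caps B=0 W=0
Move 3: B@(0,0) -> caps B=0 W=0
Move 4: W@(1,3) -> caps B=0 W=0
Move 5: B@(2,3) -> caps B=0 W=0
Move 6: W@(1,0) -> caps B=0 W=0
Move 7: B@(1,2) -> caps B=0 W=0
Move 8: W@(3,3) -> caps B=0 W=0
Move 9: B@(1,1) -> caps B=0 W=0
Move 10: W@(2,2) -> caps B=0 W=1
Move 11: B@(2,0) -> caps B=1 W=1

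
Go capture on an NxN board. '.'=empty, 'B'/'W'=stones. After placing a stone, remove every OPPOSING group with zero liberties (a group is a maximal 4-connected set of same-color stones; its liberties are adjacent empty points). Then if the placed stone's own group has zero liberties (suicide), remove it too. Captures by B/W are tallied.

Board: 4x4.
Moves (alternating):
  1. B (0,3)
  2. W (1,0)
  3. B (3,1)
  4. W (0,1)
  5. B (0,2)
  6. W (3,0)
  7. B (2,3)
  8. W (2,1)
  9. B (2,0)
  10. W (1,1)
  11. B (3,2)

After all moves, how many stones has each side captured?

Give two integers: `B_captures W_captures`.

Move 1: B@(0,3) -> caps B=0 W=0
Move 2: W@(1,0) -> caps B=0 W=0
Move 3: B@(3,1) -> caps B=0 W=0
Move 4: W@(0,1) -> caps B=0 W=0
Move 5: B@(0,2) -> caps B=0 W=0
Move 6: W@(3,0) -> caps B=0 W=0
Move 7: B@(2,3) -> caps B=0 W=0
Move 8: W@(2,1) -> caps B=0 W=0
Move 9: B@(2,0) -> caps B=1 W=0
Move 10: W@(1,1) -> caps B=1 W=0
Move 11: B@(3,2) -> caps B=1 W=0

Answer: 1 0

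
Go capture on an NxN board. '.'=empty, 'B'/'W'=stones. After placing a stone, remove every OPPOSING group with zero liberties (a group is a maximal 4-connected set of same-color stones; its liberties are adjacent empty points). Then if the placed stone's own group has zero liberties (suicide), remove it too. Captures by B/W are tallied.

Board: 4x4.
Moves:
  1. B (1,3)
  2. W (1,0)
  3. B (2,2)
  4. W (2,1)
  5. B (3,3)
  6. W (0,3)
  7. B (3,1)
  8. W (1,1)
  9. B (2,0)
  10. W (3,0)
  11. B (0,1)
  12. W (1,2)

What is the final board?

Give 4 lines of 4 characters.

Move 1: B@(1,3) -> caps B=0 W=0
Move 2: W@(1,0) -> caps B=0 W=0
Move 3: B@(2,2) -> caps B=0 W=0
Move 4: W@(2,1) -> caps B=0 W=0
Move 5: B@(3,3) -> caps B=0 W=0
Move 6: W@(0,3) -> caps B=0 W=0
Move 7: B@(3,1) -> caps B=0 W=0
Move 8: W@(1,1) -> caps B=0 W=0
Move 9: B@(2,0) -> caps B=0 W=0
Move 10: W@(3,0) -> caps B=0 W=1
Move 11: B@(0,1) -> caps B=0 W=1
Move 12: W@(1,2) -> caps B=0 W=1

Answer: .B.W
WWWB
.WB.
WB.B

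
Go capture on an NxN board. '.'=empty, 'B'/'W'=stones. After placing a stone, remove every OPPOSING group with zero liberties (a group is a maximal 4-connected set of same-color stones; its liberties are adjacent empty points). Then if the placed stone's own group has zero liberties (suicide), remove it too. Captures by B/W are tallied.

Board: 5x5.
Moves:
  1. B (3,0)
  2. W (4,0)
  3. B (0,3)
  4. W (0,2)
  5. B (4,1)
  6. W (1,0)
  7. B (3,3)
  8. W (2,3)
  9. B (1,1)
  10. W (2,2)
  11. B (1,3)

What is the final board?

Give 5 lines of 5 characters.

Move 1: B@(3,0) -> caps B=0 W=0
Move 2: W@(4,0) -> caps B=0 W=0
Move 3: B@(0,3) -> caps B=0 W=0
Move 4: W@(0,2) -> caps B=0 W=0
Move 5: B@(4,1) -> caps B=1 W=0
Move 6: W@(1,0) -> caps B=1 W=0
Move 7: B@(3,3) -> caps B=1 W=0
Move 8: W@(2,3) -> caps B=1 W=0
Move 9: B@(1,1) -> caps B=1 W=0
Move 10: W@(2,2) -> caps B=1 W=0
Move 11: B@(1,3) -> caps B=1 W=0

Answer: ..WB.
WB.B.
..WW.
B..B.
.B...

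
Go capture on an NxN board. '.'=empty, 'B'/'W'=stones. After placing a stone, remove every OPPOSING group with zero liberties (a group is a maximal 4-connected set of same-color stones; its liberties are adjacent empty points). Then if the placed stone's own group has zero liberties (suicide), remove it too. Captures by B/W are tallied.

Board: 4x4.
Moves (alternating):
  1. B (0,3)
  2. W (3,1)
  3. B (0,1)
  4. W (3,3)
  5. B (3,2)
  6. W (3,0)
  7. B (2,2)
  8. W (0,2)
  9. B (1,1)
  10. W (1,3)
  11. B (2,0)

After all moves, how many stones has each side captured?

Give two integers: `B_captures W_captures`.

Move 1: B@(0,3) -> caps B=0 W=0
Move 2: W@(3,1) -> caps B=0 W=0
Move 3: B@(0,1) -> caps B=0 W=0
Move 4: W@(3,3) -> caps B=0 W=0
Move 5: B@(3,2) -> caps B=0 W=0
Move 6: W@(3,0) -> caps B=0 W=0
Move 7: B@(2,2) -> caps B=0 W=0
Move 8: W@(0,2) -> caps B=0 W=0
Move 9: B@(1,1) -> caps B=0 W=0
Move 10: W@(1,3) -> caps B=0 W=1
Move 11: B@(2,0) -> caps B=0 W=1

Answer: 0 1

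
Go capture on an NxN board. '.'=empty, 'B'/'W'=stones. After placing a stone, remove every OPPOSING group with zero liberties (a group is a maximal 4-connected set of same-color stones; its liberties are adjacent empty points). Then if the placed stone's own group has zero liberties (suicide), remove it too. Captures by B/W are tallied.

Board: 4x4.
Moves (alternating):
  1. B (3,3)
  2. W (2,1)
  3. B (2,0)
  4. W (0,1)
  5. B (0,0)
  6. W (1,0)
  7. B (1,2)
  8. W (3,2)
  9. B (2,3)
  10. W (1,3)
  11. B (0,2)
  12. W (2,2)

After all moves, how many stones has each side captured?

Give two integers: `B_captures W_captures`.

Move 1: B@(3,3) -> caps B=0 W=0
Move 2: W@(2,1) -> caps B=0 W=0
Move 3: B@(2,0) -> caps B=0 W=0
Move 4: W@(0,1) -> caps B=0 W=0
Move 5: B@(0,0) -> caps B=0 W=0
Move 6: W@(1,0) -> caps B=0 W=1
Move 7: B@(1,2) -> caps B=0 W=1
Move 8: W@(3,2) -> caps B=0 W=1
Move 9: B@(2,3) -> caps B=0 W=1
Move 10: W@(1,3) -> caps B=0 W=1
Move 11: B@(0,2) -> caps B=0 W=1
Move 12: W@(2,2) -> caps B=0 W=3

Answer: 0 3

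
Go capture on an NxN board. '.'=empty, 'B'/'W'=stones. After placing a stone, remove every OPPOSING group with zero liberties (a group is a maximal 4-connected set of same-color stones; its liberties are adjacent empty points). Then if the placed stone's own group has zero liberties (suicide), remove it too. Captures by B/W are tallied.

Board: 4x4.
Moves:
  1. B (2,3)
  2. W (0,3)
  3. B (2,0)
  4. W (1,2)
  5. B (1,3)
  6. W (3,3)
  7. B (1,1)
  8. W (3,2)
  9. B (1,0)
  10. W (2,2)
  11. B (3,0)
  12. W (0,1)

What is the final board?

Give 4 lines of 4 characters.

Move 1: B@(2,3) -> caps B=0 W=0
Move 2: W@(0,3) -> caps B=0 W=0
Move 3: B@(2,0) -> caps B=0 W=0
Move 4: W@(1,2) -> caps B=0 W=0
Move 5: B@(1,3) -> caps B=0 W=0
Move 6: W@(3,3) -> caps B=0 W=0
Move 7: B@(1,1) -> caps B=0 W=0
Move 8: W@(3,2) -> caps B=0 W=0
Move 9: B@(1,0) -> caps B=0 W=0
Move 10: W@(2,2) -> caps B=0 W=2
Move 11: B@(3,0) -> caps B=0 W=2
Move 12: W@(0,1) -> caps B=0 W=2

Answer: .W.W
BBW.
B.W.
B.WW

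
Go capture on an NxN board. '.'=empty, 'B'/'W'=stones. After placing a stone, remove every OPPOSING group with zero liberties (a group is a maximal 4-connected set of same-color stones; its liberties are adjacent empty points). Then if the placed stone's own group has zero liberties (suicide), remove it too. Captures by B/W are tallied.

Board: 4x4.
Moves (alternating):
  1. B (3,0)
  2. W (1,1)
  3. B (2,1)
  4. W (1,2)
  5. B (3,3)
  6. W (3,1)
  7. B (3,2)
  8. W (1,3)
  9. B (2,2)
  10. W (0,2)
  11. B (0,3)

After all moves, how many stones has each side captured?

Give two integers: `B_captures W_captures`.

Move 1: B@(3,0) -> caps B=0 W=0
Move 2: W@(1,1) -> caps B=0 W=0
Move 3: B@(2,1) -> caps B=0 W=0
Move 4: W@(1,2) -> caps B=0 W=0
Move 5: B@(3,3) -> caps B=0 W=0
Move 6: W@(3,1) -> caps B=0 W=0
Move 7: B@(3,2) -> caps B=1 W=0
Move 8: W@(1,3) -> caps B=1 W=0
Move 9: B@(2,2) -> caps B=1 W=0
Move 10: W@(0,2) -> caps B=1 W=0
Move 11: B@(0,3) -> caps B=1 W=0

Answer: 1 0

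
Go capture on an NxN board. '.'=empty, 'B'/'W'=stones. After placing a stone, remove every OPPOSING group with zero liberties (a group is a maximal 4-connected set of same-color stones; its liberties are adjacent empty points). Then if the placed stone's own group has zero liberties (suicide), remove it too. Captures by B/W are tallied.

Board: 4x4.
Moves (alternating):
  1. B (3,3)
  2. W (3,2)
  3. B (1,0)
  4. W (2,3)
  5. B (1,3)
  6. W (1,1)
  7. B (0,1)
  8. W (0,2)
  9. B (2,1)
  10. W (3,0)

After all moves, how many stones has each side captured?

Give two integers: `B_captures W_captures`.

Answer: 0 1

Derivation:
Move 1: B@(3,3) -> caps B=0 W=0
Move 2: W@(3,2) -> caps B=0 W=0
Move 3: B@(1,0) -> caps B=0 W=0
Move 4: W@(2,3) -> caps B=0 W=1
Move 5: B@(1,3) -> caps B=0 W=1
Move 6: W@(1,1) -> caps B=0 W=1
Move 7: B@(0,1) -> caps B=0 W=1
Move 8: W@(0,2) -> caps B=0 W=1
Move 9: B@(2,1) -> caps B=0 W=1
Move 10: W@(3,0) -> caps B=0 W=1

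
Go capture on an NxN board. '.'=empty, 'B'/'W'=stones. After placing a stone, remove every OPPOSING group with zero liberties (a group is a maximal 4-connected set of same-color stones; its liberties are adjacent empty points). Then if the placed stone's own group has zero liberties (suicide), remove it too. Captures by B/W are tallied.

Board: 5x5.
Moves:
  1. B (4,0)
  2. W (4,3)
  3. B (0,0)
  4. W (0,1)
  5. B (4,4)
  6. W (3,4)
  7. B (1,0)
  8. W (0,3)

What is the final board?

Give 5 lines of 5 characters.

Move 1: B@(4,0) -> caps B=0 W=0
Move 2: W@(4,3) -> caps B=0 W=0
Move 3: B@(0,0) -> caps B=0 W=0
Move 4: W@(0,1) -> caps B=0 W=0
Move 5: B@(4,4) -> caps B=0 W=0
Move 6: W@(3,4) -> caps B=0 W=1
Move 7: B@(1,0) -> caps B=0 W=1
Move 8: W@(0,3) -> caps B=0 W=1

Answer: BW.W.
B....
.....
....W
B..W.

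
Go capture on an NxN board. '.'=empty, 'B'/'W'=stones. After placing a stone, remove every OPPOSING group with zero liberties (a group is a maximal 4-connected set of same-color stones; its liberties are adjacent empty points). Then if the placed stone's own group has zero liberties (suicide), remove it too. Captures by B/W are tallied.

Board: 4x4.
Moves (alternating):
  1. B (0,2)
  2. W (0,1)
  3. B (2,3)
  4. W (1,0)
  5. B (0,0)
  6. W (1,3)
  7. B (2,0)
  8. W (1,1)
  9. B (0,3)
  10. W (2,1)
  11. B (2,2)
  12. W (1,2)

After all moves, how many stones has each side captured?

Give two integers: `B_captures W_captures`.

Move 1: B@(0,2) -> caps B=0 W=0
Move 2: W@(0,1) -> caps B=0 W=0
Move 3: B@(2,3) -> caps B=0 W=0
Move 4: W@(1,0) -> caps B=0 W=0
Move 5: B@(0,0) -> caps B=0 W=0
Move 6: W@(1,3) -> caps B=0 W=0
Move 7: B@(2,0) -> caps B=0 W=0
Move 8: W@(1,1) -> caps B=0 W=0
Move 9: B@(0,3) -> caps B=0 W=0
Move 10: W@(2,1) -> caps B=0 W=0
Move 11: B@(2,2) -> caps B=0 W=0
Move 12: W@(1,2) -> caps B=0 W=2

Answer: 0 2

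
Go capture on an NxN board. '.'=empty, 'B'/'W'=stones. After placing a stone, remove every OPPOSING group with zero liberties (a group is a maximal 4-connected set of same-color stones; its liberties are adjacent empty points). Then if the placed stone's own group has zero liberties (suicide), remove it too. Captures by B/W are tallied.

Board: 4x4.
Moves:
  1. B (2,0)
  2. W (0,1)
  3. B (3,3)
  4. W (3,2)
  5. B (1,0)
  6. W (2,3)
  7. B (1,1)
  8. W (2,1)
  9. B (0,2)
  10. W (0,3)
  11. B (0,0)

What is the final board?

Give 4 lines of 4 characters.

Answer: B.BW
BB..
BW.W
..W.

Derivation:
Move 1: B@(2,0) -> caps B=0 W=0
Move 2: W@(0,1) -> caps B=0 W=0
Move 3: B@(3,3) -> caps B=0 W=0
Move 4: W@(3,2) -> caps B=0 W=0
Move 5: B@(1,0) -> caps B=0 W=0
Move 6: W@(2,3) -> caps B=0 W=1
Move 7: B@(1,1) -> caps B=0 W=1
Move 8: W@(2,1) -> caps B=0 W=1
Move 9: B@(0,2) -> caps B=0 W=1
Move 10: W@(0,3) -> caps B=0 W=1
Move 11: B@(0,0) -> caps B=1 W=1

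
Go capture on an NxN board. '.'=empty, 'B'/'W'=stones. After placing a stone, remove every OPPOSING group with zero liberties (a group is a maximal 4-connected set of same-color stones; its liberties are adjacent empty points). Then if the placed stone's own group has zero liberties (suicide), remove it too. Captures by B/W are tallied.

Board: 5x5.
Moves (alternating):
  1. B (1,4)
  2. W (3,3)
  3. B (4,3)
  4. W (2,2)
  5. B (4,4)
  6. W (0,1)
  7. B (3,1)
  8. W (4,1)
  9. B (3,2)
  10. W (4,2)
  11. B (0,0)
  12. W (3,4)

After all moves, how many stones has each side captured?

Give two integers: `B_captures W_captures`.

Move 1: B@(1,4) -> caps B=0 W=0
Move 2: W@(3,3) -> caps B=0 W=0
Move 3: B@(4,3) -> caps B=0 W=0
Move 4: W@(2,2) -> caps B=0 W=0
Move 5: B@(4,4) -> caps B=0 W=0
Move 6: W@(0,1) -> caps B=0 W=0
Move 7: B@(3,1) -> caps B=0 W=0
Move 8: W@(4,1) -> caps B=0 W=0
Move 9: B@(3,2) -> caps B=0 W=0
Move 10: W@(4,2) -> caps B=0 W=0
Move 11: B@(0,0) -> caps B=0 W=0
Move 12: W@(3,4) -> caps B=0 W=2

Answer: 0 2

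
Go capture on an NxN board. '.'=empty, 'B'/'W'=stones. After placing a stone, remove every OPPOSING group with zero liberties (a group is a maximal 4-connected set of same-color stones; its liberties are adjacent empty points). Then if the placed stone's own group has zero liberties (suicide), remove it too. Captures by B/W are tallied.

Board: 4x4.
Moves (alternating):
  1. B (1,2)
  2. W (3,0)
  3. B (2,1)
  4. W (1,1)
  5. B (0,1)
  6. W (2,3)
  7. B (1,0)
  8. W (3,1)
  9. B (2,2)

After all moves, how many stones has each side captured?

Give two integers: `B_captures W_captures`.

Answer: 1 0

Derivation:
Move 1: B@(1,2) -> caps B=0 W=0
Move 2: W@(3,0) -> caps B=0 W=0
Move 3: B@(2,1) -> caps B=0 W=0
Move 4: W@(1,1) -> caps B=0 W=0
Move 5: B@(0,1) -> caps B=0 W=0
Move 6: W@(2,3) -> caps B=0 W=0
Move 7: B@(1,0) -> caps B=1 W=0
Move 8: W@(3,1) -> caps B=1 W=0
Move 9: B@(2,2) -> caps B=1 W=0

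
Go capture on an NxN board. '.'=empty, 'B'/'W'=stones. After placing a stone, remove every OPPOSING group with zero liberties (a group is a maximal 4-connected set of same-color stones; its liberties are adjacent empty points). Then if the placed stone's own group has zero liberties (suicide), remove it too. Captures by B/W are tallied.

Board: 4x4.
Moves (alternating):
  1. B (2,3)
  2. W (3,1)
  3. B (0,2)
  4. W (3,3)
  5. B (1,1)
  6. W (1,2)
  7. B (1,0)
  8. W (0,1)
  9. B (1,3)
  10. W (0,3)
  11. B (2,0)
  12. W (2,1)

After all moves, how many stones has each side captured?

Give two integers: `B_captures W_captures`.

Move 1: B@(2,3) -> caps B=0 W=0
Move 2: W@(3,1) -> caps B=0 W=0
Move 3: B@(0,2) -> caps B=0 W=0
Move 4: W@(3,3) -> caps B=0 W=0
Move 5: B@(1,1) -> caps B=0 W=0
Move 6: W@(1,2) -> caps B=0 W=0
Move 7: B@(1,0) -> caps B=0 W=0
Move 8: W@(0,1) -> caps B=0 W=0
Move 9: B@(1,3) -> caps B=0 W=0
Move 10: W@(0,3) -> caps B=0 W=1
Move 11: B@(2,0) -> caps B=0 W=1
Move 12: W@(2,1) -> caps B=0 W=1

Answer: 0 1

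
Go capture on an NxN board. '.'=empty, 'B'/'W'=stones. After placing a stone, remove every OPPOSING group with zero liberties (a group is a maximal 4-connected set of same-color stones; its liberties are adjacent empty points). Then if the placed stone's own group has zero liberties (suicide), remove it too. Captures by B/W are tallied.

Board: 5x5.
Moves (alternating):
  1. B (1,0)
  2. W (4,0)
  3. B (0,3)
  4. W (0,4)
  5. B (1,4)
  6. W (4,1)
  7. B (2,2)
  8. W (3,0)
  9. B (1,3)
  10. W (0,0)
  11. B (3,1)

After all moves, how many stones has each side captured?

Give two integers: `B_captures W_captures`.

Move 1: B@(1,0) -> caps B=0 W=0
Move 2: W@(4,0) -> caps B=0 W=0
Move 3: B@(0,3) -> caps B=0 W=0
Move 4: W@(0,4) -> caps B=0 W=0
Move 5: B@(1,4) -> caps B=1 W=0
Move 6: W@(4,1) -> caps B=1 W=0
Move 7: B@(2,2) -> caps B=1 W=0
Move 8: W@(3,0) -> caps B=1 W=0
Move 9: B@(1,3) -> caps B=1 W=0
Move 10: W@(0,0) -> caps B=1 W=0
Move 11: B@(3,1) -> caps B=1 W=0

Answer: 1 0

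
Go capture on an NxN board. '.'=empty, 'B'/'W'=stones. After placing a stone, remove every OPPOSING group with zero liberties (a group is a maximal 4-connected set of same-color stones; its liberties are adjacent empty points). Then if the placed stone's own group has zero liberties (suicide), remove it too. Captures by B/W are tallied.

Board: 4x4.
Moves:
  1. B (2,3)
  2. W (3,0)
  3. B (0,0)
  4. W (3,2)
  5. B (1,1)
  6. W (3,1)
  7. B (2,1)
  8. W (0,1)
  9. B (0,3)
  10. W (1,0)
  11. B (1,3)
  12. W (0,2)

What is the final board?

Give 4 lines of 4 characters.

Move 1: B@(2,3) -> caps B=0 W=0
Move 2: W@(3,0) -> caps B=0 W=0
Move 3: B@(0,0) -> caps B=0 W=0
Move 4: W@(3,2) -> caps B=0 W=0
Move 5: B@(1,1) -> caps B=0 W=0
Move 6: W@(3,1) -> caps B=0 W=0
Move 7: B@(2,1) -> caps B=0 W=0
Move 8: W@(0,1) -> caps B=0 W=0
Move 9: B@(0,3) -> caps B=0 W=0
Move 10: W@(1,0) -> caps B=0 W=1
Move 11: B@(1,3) -> caps B=0 W=1
Move 12: W@(0,2) -> caps B=0 W=1

Answer: .WWB
WB.B
.B.B
WWW.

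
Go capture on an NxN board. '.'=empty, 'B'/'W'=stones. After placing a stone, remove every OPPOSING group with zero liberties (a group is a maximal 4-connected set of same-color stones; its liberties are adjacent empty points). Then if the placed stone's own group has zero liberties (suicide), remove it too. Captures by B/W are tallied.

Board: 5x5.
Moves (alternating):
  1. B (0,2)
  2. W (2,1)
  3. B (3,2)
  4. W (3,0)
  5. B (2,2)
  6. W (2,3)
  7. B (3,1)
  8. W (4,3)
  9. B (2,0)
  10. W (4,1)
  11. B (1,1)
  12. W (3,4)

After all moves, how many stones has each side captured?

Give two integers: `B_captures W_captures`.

Answer: 1 0

Derivation:
Move 1: B@(0,2) -> caps B=0 W=0
Move 2: W@(2,1) -> caps B=0 W=0
Move 3: B@(3,2) -> caps B=0 W=0
Move 4: W@(3,0) -> caps B=0 W=0
Move 5: B@(2,2) -> caps B=0 W=0
Move 6: W@(2,3) -> caps B=0 W=0
Move 7: B@(3,1) -> caps B=0 W=0
Move 8: W@(4,3) -> caps B=0 W=0
Move 9: B@(2,0) -> caps B=0 W=0
Move 10: W@(4,1) -> caps B=0 W=0
Move 11: B@(1,1) -> caps B=1 W=0
Move 12: W@(3,4) -> caps B=1 W=0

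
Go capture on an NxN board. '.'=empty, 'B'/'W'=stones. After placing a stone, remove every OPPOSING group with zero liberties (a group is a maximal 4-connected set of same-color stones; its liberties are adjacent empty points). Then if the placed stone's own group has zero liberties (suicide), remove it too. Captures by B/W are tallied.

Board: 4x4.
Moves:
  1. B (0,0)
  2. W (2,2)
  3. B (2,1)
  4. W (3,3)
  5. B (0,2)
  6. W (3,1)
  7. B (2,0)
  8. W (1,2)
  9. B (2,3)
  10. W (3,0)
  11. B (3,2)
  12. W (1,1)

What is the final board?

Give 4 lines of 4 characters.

Answer: B.B.
.WW.
BBWB
..B.

Derivation:
Move 1: B@(0,0) -> caps B=0 W=0
Move 2: W@(2,2) -> caps B=0 W=0
Move 3: B@(2,1) -> caps B=0 W=0
Move 4: W@(3,3) -> caps B=0 W=0
Move 5: B@(0,2) -> caps B=0 W=0
Move 6: W@(3,1) -> caps B=0 W=0
Move 7: B@(2,0) -> caps B=0 W=0
Move 8: W@(1,2) -> caps B=0 W=0
Move 9: B@(2,3) -> caps B=0 W=0
Move 10: W@(3,0) -> caps B=0 W=0
Move 11: B@(3,2) -> caps B=3 W=0
Move 12: W@(1,1) -> caps B=3 W=0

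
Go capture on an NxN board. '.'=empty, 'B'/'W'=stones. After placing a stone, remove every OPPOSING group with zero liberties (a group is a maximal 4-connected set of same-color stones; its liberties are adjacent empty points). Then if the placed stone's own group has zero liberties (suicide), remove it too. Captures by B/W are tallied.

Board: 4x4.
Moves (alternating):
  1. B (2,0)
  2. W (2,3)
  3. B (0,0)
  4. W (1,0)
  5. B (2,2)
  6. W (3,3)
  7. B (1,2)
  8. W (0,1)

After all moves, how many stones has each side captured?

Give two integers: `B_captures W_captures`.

Move 1: B@(2,0) -> caps B=0 W=0
Move 2: W@(2,3) -> caps B=0 W=0
Move 3: B@(0,0) -> caps B=0 W=0
Move 4: W@(1,0) -> caps B=0 W=0
Move 5: B@(2,2) -> caps B=0 W=0
Move 6: W@(3,3) -> caps B=0 W=0
Move 7: B@(1,2) -> caps B=0 W=0
Move 8: W@(0,1) -> caps B=0 W=1

Answer: 0 1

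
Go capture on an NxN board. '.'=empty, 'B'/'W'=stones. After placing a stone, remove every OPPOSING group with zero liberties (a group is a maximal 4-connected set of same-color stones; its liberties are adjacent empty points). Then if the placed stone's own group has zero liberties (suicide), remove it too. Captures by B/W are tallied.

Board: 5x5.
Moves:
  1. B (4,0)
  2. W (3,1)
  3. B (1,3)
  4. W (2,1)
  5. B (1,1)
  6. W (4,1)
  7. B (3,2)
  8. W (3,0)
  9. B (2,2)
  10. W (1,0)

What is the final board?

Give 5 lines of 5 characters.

Answer: .....
WB.B.
.WB..
WWB..
.W...

Derivation:
Move 1: B@(4,0) -> caps B=0 W=0
Move 2: W@(3,1) -> caps B=0 W=0
Move 3: B@(1,3) -> caps B=0 W=0
Move 4: W@(2,1) -> caps B=0 W=0
Move 5: B@(1,1) -> caps B=0 W=0
Move 6: W@(4,1) -> caps B=0 W=0
Move 7: B@(3,2) -> caps B=0 W=0
Move 8: W@(3,0) -> caps B=0 W=1
Move 9: B@(2,2) -> caps B=0 W=1
Move 10: W@(1,0) -> caps B=0 W=1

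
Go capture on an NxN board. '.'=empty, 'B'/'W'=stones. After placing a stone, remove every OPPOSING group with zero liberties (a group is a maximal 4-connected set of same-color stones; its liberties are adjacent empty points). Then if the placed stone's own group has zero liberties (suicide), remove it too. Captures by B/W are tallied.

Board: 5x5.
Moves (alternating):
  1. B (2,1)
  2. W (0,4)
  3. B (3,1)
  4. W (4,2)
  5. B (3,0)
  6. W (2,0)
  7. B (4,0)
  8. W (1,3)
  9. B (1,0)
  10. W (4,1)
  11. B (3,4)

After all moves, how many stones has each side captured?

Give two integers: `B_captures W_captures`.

Answer: 1 0

Derivation:
Move 1: B@(2,1) -> caps B=0 W=0
Move 2: W@(0,4) -> caps B=0 W=0
Move 3: B@(3,1) -> caps B=0 W=0
Move 4: W@(4,2) -> caps B=0 W=0
Move 5: B@(3,0) -> caps B=0 W=0
Move 6: W@(2,0) -> caps B=0 W=0
Move 7: B@(4,0) -> caps B=0 W=0
Move 8: W@(1,3) -> caps B=0 W=0
Move 9: B@(1,0) -> caps B=1 W=0
Move 10: W@(4,1) -> caps B=1 W=0
Move 11: B@(3,4) -> caps B=1 W=0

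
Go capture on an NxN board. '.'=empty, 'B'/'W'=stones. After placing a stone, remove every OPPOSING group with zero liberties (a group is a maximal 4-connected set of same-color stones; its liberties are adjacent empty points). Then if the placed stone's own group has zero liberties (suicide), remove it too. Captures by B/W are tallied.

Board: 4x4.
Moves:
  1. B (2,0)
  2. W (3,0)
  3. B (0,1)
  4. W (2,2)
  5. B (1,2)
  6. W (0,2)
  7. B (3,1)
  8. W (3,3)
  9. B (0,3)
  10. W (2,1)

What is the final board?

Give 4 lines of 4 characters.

Move 1: B@(2,0) -> caps B=0 W=0
Move 2: W@(3,0) -> caps B=0 W=0
Move 3: B@(0,1) -> caps B=0 W=0
Move 4: W@(2,2) -> caps B=0 W=0
Move 5: B@(1,2) -> caps B=0 W=0
Move 6: W@(0,2) -> caps B=0 W=0
Move 7: B@(3,1) -> caps B=1 W=0
Move 8: W@(3,3) -> caps B=1 W=0
Move 9: B@(0,3) -> caps B=2 W=0
Move 10: W@(2,1) -> caps B=2 W=0

Answer: .B.B
..B.
BWW.
.B.W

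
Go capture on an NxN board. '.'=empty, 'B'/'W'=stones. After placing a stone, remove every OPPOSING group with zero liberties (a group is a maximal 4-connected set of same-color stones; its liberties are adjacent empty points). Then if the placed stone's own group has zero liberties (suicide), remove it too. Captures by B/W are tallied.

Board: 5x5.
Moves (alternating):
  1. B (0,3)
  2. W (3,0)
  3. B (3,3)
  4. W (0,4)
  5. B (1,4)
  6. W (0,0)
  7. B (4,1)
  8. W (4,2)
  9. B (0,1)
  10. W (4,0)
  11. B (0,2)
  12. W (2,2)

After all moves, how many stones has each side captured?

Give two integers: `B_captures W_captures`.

Move 1: B@(0,3) -> caps B=0 W=0
Move 2: W@(3,0) -> caps B=0 W=0
Move 3: B@(3,3) -> caps B=0 W=0
Move 4: W@(0,4) -> caps B=0 W=0
Move 5: B@(1,4) -> caps B=1 W=0
Move 6: W@(0,0) -> caps B=1 W=0
Move 7: B@(4,1) -> caps B=1 W=0
Move 8: W@(4,2) -> caps B=1 W=0
Move 9: B@(0,1) -> caps B=1 W=0
Move 10: W@(4,0) -> caps B=1 W=0
Move 11: B@(0,2) -> caps B=1 W=0
Move 12: W@(2,2) -> caps B=1 W=0

Answer: 1 0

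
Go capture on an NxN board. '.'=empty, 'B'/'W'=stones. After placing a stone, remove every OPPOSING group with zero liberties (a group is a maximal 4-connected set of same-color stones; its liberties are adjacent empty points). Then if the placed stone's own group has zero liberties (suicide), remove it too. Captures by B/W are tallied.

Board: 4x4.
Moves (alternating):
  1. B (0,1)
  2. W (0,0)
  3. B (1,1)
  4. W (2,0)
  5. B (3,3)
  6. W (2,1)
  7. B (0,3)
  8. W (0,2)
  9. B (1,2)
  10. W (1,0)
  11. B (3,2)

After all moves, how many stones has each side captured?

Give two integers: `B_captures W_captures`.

Answer: 1 0

Derivation:
Move 1: B@(0,1) -> caps B=0 W=0
Move 2: W@(0,0) -> caps B=0 W=0
Move 3: B@(1,1) -> caps B=0 W=0
Move 4: W@(2,0) -> caps B=0 W=0
Move 5: B@(3,3) -> caps B=0 W=0
Move 6: W@(2,1) -> caps B=0 W=0
Move 7: B@(0,3) -> caps B=0 W=0
Move 8: W@(0,2) -> caps B=0 W=0
Move 9: B@(1,2) -> caps B=1 W=0
Move 10: W@(1,0) -> caps B=1 W=0
Move 11: B@(3,2) -> caps B=1 W=0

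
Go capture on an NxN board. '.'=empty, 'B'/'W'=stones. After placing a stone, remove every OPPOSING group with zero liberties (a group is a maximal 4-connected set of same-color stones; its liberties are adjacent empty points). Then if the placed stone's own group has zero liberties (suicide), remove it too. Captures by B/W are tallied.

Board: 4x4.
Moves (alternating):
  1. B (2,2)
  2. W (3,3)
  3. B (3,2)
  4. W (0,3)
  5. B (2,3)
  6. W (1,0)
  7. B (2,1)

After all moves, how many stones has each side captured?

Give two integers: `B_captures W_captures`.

Move 1: B@(2,2) -> caps B=0 W=0
Move 2: W@(3,3) -> caps B=0 W=0
Move 3: B@(3,2) -> caps B=0 W=0
Move 4: W@(0,3) -> caps B=0 W=0
Move 5: B@(2,3) -> caps B=1 W=0
Move 6: W@(1,0) -> caps B=1 W=0
Move 7: B@(2,1) -> caps B=1 W=0

Answer: 1 0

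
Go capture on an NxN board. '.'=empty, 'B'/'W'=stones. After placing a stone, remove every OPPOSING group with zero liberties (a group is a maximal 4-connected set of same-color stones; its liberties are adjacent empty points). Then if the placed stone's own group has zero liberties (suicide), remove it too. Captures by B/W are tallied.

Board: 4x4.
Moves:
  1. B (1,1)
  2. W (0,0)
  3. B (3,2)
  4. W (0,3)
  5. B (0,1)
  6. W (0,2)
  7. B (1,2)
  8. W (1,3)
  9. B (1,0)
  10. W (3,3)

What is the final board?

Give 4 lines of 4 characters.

Move 1: B@(1,1) -> caps B=0 W=0
Move 2: W@(0,0) -> caps B=0 W=0
Move 3: B@(3,2) -> caps B=0 W=0
Move 4: W@(0,3) -> caps B=0 W=0
Move 5: B@(0,1) -> caps B=0 W=0
Move 6: W@(0,2) -> caps B=0 W=0
Move 7: B@(1,2) -> caps B=0 W=0
Move 8: W@(1,3) -> caps B=0 W=0
Move 9: B@(1,0) -> caps B=1 W=0
Move 10: W@(3,3) -> caps B=1 W=0

Answer: .BWW
BBBW
....
..BW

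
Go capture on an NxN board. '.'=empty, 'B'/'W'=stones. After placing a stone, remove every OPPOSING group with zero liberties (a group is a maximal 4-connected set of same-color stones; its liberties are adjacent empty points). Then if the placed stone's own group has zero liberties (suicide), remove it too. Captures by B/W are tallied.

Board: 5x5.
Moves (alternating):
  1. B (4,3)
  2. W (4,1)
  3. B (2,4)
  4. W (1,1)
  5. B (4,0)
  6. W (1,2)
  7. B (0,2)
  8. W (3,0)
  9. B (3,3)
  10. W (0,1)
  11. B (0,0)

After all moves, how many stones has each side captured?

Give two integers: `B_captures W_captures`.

Answer: 0 1

Derivation:
Move 1: B@(4,3) -> caps B=0 W=0
Move 2: W@(4,1) -> caps B=0 W=0
Move 3: B@(2,4) -> caps B=0 W=0
Move 4: W@(1,1) -> caps B=0 W=0
Move 5: B@(4,0) -> caps B=0 W=0
Move 6: W@(1,2) -> caps B=0 W=0
Move 7: B@(0,2) -> caps B=0 W=0
Move 8: W@(3,0) -> caps B=0 W=1
Move 9: B@(3,3) -> caps B=0 W=1
Move 10: W@(0,1) -> caps B=0 W=1
Move 11: B@(0,0) -> caps B=0 W=1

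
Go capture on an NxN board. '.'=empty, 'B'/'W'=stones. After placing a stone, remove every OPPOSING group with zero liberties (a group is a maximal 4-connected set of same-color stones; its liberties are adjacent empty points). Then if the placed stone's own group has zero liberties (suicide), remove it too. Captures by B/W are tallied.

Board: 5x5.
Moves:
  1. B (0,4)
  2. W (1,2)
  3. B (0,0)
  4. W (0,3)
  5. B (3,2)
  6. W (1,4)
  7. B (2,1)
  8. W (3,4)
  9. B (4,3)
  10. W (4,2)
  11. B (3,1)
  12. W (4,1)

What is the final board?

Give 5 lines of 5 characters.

Move 1: B@(0,4) -> caps B=0 W=0
Move 2: W@(1,2) -> caps B=0 W=0
Move 3: B@(0,0) -> caps B=0 W=0
Move 4: W@(0,3) -> caps B=0 W=0
Move 5: B@(3,2) -> caps B=0 W=0
Move 6: W@(1,4) -> caps B=0 W=1
Move 7: B@(2,1) -> caps B=0 W=1
Move 8: W@(3,4) -> caps B=0 W=1
Move 9: B@(4,3) -> caps B=0 W=1
Move 10: W@(4,2) -> caps B=0 W=1
Move 11: B@(3,1) -> caps B=0 W=1
Move 12: W@(4,1) -> caps B=0 W=1

Answer: B..W.
..W.W
.B...
.BB.W
.WWB.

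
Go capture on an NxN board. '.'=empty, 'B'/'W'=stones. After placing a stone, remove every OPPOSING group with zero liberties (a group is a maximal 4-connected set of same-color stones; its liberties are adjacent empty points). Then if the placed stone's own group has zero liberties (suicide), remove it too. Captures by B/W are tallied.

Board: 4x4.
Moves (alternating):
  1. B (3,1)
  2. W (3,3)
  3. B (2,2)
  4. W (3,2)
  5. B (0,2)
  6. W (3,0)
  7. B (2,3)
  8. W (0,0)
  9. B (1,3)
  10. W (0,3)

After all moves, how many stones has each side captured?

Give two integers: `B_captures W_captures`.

Answer: 2 0

Derivation:
Move 1: B@(3,1) -> caps B=0 W=0
Move 2: W@(3,3) -> caps B=0 W=0
Move 3: B@(2,2) -> caps B=0 W=0
Move 4: W@(3,2) -> caps B=0 W=0
Move 5: B@(0,2) -> caps B=0 W=0
Move 6: W@(3,0) -> caps B=0 W=0
Move 7: B@(2,3) -> caps B=2 W=0
Move 8: W@(0,0) -> caps B=2 W=0
Move 9: B@(1,3) -> caps B=2 W=0
Move 10: W@(0,3) -> caps B=2 W=0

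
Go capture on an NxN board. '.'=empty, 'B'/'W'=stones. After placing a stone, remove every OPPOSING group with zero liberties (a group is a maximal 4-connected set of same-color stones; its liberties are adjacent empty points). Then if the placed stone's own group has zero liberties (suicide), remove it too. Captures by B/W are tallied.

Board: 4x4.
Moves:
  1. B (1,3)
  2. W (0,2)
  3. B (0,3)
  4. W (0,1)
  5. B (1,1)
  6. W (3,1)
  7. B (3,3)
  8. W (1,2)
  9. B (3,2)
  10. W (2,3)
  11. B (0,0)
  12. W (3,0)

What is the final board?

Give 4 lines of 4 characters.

Move 1: B@(1,3) -> caps B=0 W=0
Move 2: W@(0,2) -> caps B=0 W=0
Move 3: B@(0,3) -> caps B=0 W=0
Move 4: W@(0,1) -> caps B=0 W=0
Move 5: B@(1,1) -> caps B=0 W=0
Move 6: W@(3,1) -> caps B=0 W=0
Move 7: B@(3,3) -> caps B=0 W=0
Move 8: W@(1,2) -> caps B=0 W=0
Move 9: B@(3,2) -> caps B=0 W=0
Move 10: W@(2,3) -> caps B=0 W=2
Move 11: B@(0,0) -> caps B=0 W=2
Move 12: W@(3,0) -> caps B=0 W=2

Answer: BWW.
.BW.
...W
WWBB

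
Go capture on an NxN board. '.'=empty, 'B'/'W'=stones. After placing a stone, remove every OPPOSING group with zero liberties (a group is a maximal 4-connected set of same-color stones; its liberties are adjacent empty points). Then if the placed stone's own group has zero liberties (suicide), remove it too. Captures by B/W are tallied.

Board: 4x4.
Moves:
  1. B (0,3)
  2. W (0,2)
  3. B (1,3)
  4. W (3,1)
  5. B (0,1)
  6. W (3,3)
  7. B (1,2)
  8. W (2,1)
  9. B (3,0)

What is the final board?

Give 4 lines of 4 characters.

Answer: .B.B
..BB
.W..
BW.W

Derivation:
Move 1: B@(0,3) -> caps B=0 W=0
Move 2: W@(0,2) -> caps B=0 W=0
Move 3: B@(1,3) -> caps B=0 W=0
Move 4: W@(3,1) -> caps B=0 W=0
Move 5: B@(0,1) -> caps B=0 W=0
Move 6: W@(3,3) -> caps B=0 W=0
Move 7: B@(1,2) -> caps B=1 W=0
Move 8: W@(2,1) -> caps B=1 W=0
Move 9: B@(3,0) -> caps B=1 W=0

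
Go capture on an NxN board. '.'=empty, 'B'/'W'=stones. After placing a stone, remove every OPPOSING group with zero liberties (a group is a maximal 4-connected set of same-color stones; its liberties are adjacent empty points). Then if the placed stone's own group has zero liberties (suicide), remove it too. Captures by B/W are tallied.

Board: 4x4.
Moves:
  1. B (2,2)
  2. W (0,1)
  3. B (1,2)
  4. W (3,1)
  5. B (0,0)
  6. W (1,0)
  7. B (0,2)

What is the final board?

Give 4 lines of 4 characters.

Answer: .WB.
W.B.
..B.
.W..

Derivation:
Move 1: B@(2,2) -> caps B=0 W=0
Move 2: W@(0,1) -> caps B=0 W=0
Move 3: B@(1,2) -> caps B=0 W=0
Move 4: W@(3,1) -> caps B=0 W=0
Move 5: B@(0,0) -> caps B=0 W=0
Move 6: W@(1,0) -> caps B=0 W=1
Move 7: B@(0,2) -> caps B=0 W=1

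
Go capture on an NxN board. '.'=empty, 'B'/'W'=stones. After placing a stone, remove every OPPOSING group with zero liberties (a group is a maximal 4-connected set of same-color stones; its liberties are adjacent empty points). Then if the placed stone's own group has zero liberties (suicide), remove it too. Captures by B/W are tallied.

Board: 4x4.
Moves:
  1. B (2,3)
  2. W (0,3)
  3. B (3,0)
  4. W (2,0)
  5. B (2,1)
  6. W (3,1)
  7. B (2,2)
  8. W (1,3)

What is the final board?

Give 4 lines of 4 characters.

Move 1: B@(2,3) -> caps B=0 W=0
Move 2: W@(0,3) -> caps B=0 W=0
Move 3: B@(3,0) -> caps B=0 W=0
Move 4: W@(2,0) -> caps B=0 W=0
Move 5: B@(2,1) -> caps B=0 W=0
Move 6: W@(3,1) -> caps B=0 W=1
Move 7: B@(2,2) -> caps B=0 W=1
Move 8: W@(1,3) -> caps B=0 W=1

Answer: ...W
...W
WBBB
.W..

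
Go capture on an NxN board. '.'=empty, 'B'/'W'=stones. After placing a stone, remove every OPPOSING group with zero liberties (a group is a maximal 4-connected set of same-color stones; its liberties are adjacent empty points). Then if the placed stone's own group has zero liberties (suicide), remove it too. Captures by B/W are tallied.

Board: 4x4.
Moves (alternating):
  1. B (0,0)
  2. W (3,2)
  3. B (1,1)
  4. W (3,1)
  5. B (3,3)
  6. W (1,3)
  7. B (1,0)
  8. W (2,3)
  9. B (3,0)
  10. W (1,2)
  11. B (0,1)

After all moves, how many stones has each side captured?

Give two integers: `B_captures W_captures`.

Answer: 0 1

Derivation:
Move 1: B@(0,0) -> caps B=0 W=0
Move 2: W@(3,2) -> caps B=0 W=0
Move 3: B@(1,1) -> caps B=0 W=0
Move 4: W@(3,1) -> caps B=0 W=0
Move 5: B@(3,3) -> caps B=0 W=0
Move 6: W@(1,3) -> caps B=0 W=0
Move 7: B@(1,0) -> caps B=0 W=0
Move 8: W@(2,3) -> caps B=0 W=1
Move 9: B@(3,0) -> caps B=0 W=1
Move 10: W@(1,2) -> caps B=0 W=1
Move 11: B@(0,1) -> caps B=0 W=1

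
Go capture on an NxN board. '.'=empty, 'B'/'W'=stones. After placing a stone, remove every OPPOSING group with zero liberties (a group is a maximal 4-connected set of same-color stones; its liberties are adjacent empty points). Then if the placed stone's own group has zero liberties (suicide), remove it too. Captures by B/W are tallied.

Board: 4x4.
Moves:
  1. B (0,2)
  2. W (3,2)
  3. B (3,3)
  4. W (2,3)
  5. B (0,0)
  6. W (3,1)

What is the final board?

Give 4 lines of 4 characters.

Move 1: B@(0,2) -> caps B=0 W=0
Move 2: W@(3,2) -> caps B=0 W=0
Move 3: B@(3,3) -> caps B=0 W=0
Move 4: W@(2,3) -> caps B=0 W=1
Move 5: B@(0,0) -> caps B=0 W=1
Move 6: W@(3,1) -> caps B=0 W=1

Answer: B.B.
....
...W
.WW.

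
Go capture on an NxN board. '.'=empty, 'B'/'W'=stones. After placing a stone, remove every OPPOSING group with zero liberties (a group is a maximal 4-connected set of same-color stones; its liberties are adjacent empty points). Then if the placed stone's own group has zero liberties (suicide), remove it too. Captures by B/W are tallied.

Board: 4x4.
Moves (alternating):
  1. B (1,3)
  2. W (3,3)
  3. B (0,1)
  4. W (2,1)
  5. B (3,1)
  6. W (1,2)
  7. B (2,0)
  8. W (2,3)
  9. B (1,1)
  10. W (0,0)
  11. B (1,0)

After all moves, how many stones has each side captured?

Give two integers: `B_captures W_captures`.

Move 1: B@(1,3) -> caps B=0 W=0
Move 2: W@(3,3) -> caps B=0 W=0
Move 3: B@(0,1) -> caps B=0 W=0
Move 4: W@(2,1) -> caps B=0 W=0
Move 5: B@(3,1) -> caps B=0 W=0
Move 6: W@(1,2) -> caps B=0 W=0
Move 7: B@(2,0) -> caps B=0 W=0
Move 8: W@(2,3) -> caps B=0 W=0
Move 9: B@(1,1) -> caps B=0 W=0
Move 10: W@(0,0) -> caps B=0 W=0
Move 11: B@(1,0) -> caps B=1 W=0

Answer: 1 0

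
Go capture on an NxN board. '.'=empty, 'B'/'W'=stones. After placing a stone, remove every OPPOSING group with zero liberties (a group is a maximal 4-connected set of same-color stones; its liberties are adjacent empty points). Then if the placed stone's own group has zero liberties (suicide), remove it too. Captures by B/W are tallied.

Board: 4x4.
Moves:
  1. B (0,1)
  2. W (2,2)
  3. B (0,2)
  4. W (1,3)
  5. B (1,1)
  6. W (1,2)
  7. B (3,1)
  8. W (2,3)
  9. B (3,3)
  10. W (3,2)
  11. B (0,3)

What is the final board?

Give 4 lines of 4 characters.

Answer: .BBB
.BWW
..WW
.BW.

Derivation:
Move 1: B@(0,1) -> caps B=0 W=0
Move 2: W@(2,2) -> caps B=0 W=0
Move 3: B@(0,2) -> caps B=0 W=0
Move 4: W@(1,3) -> caps B=0 W=0
Move 5: B@(1,1) -> caps B=0 W=0
Move 6: W@(1,2) -> caps B=0 W=0
Move 7: B@(3,1) -> caps B=0 W=0
Move 8: W@(2,3) -> caps B=0 W=0
Move 9: B@(3,3) -> caps B=0 W=0
Move 10: W@(3,2) -> caps B=0 W=1
Move 11: B@(0,3) -> caps B=0 W=1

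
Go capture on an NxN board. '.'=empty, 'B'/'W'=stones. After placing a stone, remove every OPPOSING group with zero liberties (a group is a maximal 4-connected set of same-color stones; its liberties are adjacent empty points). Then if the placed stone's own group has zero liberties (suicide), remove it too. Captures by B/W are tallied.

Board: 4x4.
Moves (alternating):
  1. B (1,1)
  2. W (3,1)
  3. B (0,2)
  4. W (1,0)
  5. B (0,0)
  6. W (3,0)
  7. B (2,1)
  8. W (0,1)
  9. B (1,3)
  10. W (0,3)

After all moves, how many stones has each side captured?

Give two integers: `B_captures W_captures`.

Move 1: B@(1,1) -> caps B=0 W=0
Move 2: W@(3,1) -> caps B=0 W=0
Move 3: B@(0,2) -> caps B=0 W=0
Move 4: W@(1,0) -> caps B=0 W=0
Move 5: B@(0,0) -> caps B=0 W=0
Move 6: W@(3,0) -> caps B=0 W=0
Move 7: B@(2,1) -> caps B=0 W=0
Move 8: W@(0,1) -> caps B=0 W=1
Move 9: B@(1,3) -> caps B=0 W=1
Move 10: W@(0,3) -> caps B=0 W=1

Answer: 0 1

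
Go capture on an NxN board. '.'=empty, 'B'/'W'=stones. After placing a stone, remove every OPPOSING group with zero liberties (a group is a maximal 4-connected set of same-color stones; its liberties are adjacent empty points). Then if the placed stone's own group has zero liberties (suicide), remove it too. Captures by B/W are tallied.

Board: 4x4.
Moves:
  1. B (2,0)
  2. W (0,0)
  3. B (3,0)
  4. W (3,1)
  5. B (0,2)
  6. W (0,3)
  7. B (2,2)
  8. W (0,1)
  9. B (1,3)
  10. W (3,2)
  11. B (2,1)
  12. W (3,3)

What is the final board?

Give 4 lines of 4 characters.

Move 1: B@(2,0) -> caps B=0 W=0
Move 2: W@(0,0) -> caps B=0 W=0
Move 3: B@(3,0) -> caps B=0 W=0
Move 4: W@(3,1) -> caps B=0 W=0
Move 5: B@(0,2) -> caps B=0 W=0
Move 6: W@(0,3) -> caps B=0 W=0
Move 7: B@(2,2) -> caps B=0 W=0
Move 8: W@(0,1) -> caps B=0 W=0
Move 9: B@(1,3) -> caps B=1 W=0
Move 10: W@(3,2) -> caps B=1 W=0
Move 11: B@(2,1) -> caps B=1 W=0
Move 12: W@(3,3) -> caps B=1 W=0

Answer: WWB.
...B
BBB.
BWWW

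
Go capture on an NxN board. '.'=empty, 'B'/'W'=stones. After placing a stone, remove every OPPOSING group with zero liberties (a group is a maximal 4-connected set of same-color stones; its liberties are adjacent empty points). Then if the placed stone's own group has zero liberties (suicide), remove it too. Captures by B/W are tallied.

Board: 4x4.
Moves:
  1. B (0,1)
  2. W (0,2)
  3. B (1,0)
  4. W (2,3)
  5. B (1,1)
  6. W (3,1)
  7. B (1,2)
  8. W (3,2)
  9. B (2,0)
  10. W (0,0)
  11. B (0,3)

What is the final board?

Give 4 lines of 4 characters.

Move 1: B@(0,1) -> caps B=0 W=0
Move 2: W@(0,2) -> caps B=0 W=0
Move 3: B@(1,0) -> caps B=0 W=0
Move 4: W@(2,3) -> caps B=0 W=0
Move 5: B@(1,1) -> caps B=0 W=0
Move 6: W@(3,1) -> caps B=0 W=0
Move 7: B@(1,2) -> caps B=0 W=0
Move 8: W@(3,2) -> caps B=0 W=0
Move 9: B@(2,0) -> caps B=0 W=0
Move 10: W@(0,0) -> caps B=0 W=0
Move 11: B@(0,3) -> caps B=1 W=0

Answer: .B.B
BBB.
B..W
.WW.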